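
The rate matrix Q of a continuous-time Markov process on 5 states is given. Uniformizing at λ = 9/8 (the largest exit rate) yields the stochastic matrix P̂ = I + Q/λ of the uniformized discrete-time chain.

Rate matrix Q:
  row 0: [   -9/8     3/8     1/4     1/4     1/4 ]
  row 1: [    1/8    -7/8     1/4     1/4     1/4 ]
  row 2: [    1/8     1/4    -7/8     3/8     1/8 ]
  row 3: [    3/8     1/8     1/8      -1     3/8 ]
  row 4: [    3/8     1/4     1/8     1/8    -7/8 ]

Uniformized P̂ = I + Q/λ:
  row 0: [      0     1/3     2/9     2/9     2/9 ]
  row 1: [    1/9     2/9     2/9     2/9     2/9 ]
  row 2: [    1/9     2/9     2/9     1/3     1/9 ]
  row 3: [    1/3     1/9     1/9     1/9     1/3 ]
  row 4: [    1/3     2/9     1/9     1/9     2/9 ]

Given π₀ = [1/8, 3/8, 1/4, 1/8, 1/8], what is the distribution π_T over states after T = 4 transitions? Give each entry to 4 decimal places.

π = [0.1839, 0.2210, 0.1756, 0.1951, 0.2244]

t=0: π = [0.1250, 0.3750, 0.2500, 0.1250, 0.1250]
t=1: π = [0.1528, 0.2222, 0.1944, 0.2222, 0.2083]
t=2: π = [0.1898, 0.2145, 0.1744, 0.1960, 0.2253]
t=3: π = [0.1836, 0.2215, 0.1754, 0.1948, 0.2246]
t=4: π = [0.1839, 0.2210, 0.1756, 0.1951, 0.2244]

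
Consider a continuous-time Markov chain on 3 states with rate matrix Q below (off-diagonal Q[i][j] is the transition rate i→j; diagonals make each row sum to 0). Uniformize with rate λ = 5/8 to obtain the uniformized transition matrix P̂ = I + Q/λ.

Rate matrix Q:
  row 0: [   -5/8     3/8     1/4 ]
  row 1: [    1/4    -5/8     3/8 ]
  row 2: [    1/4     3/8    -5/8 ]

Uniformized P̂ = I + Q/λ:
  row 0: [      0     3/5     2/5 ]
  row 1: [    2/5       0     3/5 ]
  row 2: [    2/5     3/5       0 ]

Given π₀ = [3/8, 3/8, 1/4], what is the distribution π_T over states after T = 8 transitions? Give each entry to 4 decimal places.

t=0: π = [0.3750, 0.3750, 0.2500]
t=1: π = [0.2500, 0.3750, 0.3750]
t=2: π = [0.3000, 0.3750, 0.3250]
t=3: π = [0.2800, 0.3750, 0.3450]
t=4: π = [0.2880, 0.3750, 0.3370]
t=5: π = [0.2848, 0.3750, 0.3402]
t=6: π = [0.2861, 0.3750, 0.3389]
t=7: π = [0.2856, 0.3750, 0.3394]
t=8: π = [0.2858, 0.3750, 0.3392]

π = [0.2858, 0.3750, 0.3392]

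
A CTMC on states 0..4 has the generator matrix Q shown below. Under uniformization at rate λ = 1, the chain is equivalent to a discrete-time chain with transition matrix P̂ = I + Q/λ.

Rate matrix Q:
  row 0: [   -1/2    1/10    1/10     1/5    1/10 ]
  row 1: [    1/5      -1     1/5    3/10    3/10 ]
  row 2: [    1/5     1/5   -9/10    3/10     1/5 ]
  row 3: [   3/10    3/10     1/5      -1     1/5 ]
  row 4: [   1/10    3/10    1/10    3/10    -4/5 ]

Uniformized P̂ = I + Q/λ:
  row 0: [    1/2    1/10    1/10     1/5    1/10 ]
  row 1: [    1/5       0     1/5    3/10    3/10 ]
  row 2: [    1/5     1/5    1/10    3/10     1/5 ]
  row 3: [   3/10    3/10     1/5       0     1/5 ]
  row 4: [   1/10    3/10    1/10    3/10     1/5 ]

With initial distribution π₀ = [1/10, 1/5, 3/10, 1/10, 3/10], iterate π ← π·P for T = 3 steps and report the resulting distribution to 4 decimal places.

π = [0.2807, 0.1755, 0.1389, 0.2129, 0.1920]

t=0: π = [0.1000, 0.2000, 0.3000, 0.1000, 0.3000]
t=1: π = [0.2100, 0.1900, 0.1300, 0.2600, 0.2100]
t=2: π = [0.2680, 0.1880, 0.1450, 0.2010, 0.1980]
t=3: π = [0.2807, 0.1755, 0.1389, 0.2129, 0.1920]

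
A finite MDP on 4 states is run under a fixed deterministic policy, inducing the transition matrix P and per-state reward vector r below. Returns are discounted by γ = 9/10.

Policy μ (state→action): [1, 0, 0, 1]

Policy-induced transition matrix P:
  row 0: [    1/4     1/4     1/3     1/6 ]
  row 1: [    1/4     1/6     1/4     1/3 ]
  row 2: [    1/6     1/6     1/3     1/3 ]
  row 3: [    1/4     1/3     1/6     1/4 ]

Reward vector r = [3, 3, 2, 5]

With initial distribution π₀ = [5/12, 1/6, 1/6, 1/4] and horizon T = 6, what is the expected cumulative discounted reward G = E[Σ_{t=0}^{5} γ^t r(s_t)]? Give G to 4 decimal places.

t=0: π = [0.4167, 0.1667, 0.1667, 0.2500], E[r] = 3.3333, γ^t·E[r] = 3.333333, running G = 3.333333
t=1: π = [0.2361, 0.2431, 0.2778, 0.2431], E[r] = 3.2083, γ^t·E[r] = 2.887500, running G = 6.220833
t=2: π = [0.2269, 0.2269, 0.2726, 0.2737], E[r] = 3.2749, γ^t·E[r] = 2.652656, running G = 8.873490
t=3: π = [0.2273, 0.2312, 0.2688, 0.2727], E[r] = 3.2766, γ^t·E[r] = 2.388656, running G = 11.262146
t=4: π = [0.2276, 0.2311, 0.2686, 0.2727], E[r] = 3.2768, γ^t·E[r] = 2.149933, running G = 13.412079
t=5: π = [0.2276, 0.2311, 0.2686, 0.2727], E[r] = 3.2767, γ^t·E[r] = 1.934871, running G = 15.346950

G = 15.3470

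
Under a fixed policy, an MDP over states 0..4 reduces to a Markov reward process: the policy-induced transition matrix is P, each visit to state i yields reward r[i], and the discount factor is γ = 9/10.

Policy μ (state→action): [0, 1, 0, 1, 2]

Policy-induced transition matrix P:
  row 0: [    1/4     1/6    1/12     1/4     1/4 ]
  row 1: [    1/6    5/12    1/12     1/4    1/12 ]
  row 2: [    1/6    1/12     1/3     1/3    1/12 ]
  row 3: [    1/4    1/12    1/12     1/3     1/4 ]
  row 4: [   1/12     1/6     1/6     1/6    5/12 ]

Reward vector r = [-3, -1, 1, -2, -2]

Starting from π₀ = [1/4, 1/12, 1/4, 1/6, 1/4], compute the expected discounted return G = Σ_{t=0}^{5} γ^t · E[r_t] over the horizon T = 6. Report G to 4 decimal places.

G = -7.2202

t=0: π = [0.2500, 0.0833, 0.2500, 0.1667, 0.2500], E[r] = -1.4167, γ^t·E[r] = -1.416667, running G = -1.416667
t=1: π = [0.1806, 0.1528, 0.1667, 0.2639, 0.2361], E[r] = -1.5278, γ^t·E[r] = -1.375000, running G = -2.791667
t=2: π = [0.1840, 0.1690, 0.1447, 0.2662, 0.2361], E[r] = -1.5810, γ^t·E[r] = -1.280625, running G = -4.072292
t=3: π = [0.1845, 0.1747, 0.1392, 0.2646, 0.2371], E[r] = -1.5923, γ^t·E[r] = -1.160789, running G = -5.233081
t=4: π = [0.1843, 0.1767, 0.1379, 0.2639, 0.2372], E[r] = -1.5940, γ^t·E[r] = -1.045818, running G = -6.278898
t=5: π = [0.1843, 0.1774, 0.1376, 0.2637, 0.2371], E[r] = -1.5942, γ^t·E[r] = -0.941347, running G = -7.220245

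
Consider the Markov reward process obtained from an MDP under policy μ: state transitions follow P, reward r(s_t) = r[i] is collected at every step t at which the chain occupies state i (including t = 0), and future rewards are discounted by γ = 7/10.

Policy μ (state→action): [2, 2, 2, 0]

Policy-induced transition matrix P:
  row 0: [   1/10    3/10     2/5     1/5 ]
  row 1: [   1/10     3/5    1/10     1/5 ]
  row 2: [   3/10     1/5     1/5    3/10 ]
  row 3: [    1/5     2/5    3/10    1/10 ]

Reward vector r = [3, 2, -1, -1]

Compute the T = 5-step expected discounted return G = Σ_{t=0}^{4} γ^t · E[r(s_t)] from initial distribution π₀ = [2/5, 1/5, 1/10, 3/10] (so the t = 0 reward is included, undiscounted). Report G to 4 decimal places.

t=0: π = [0.4000, 0.2000, 0.1000, 0.3000], E[r] = 1.2000, γ^t·E[r] = 1.200000, running G = 1.200000
t=1: π = [0.1500, 0.3800, 0.2900, 0.1800], E[r] = 0.7400, γ^t·E[r] = 0.518000, running G = 1.718000
t=2: π = [0.1760, 0.4030, 0.2100, 0.2110], E[r] = 0.9130, γ^t·E[r] = 0.447370, running G = 2.165370
t=3: π = [0.1631, 0.4210, 0.2160, 0.1999], E[r] = 0.9154, γ^t·E[r] = 0.313982, running G = 2.479352
t=4: π = [0.1632, 0.4247, 0.2105, 0.2016], E[r] = 0.9268, γ^t·E[r] = 0.222532, running G = 2.701884

G = 2.7019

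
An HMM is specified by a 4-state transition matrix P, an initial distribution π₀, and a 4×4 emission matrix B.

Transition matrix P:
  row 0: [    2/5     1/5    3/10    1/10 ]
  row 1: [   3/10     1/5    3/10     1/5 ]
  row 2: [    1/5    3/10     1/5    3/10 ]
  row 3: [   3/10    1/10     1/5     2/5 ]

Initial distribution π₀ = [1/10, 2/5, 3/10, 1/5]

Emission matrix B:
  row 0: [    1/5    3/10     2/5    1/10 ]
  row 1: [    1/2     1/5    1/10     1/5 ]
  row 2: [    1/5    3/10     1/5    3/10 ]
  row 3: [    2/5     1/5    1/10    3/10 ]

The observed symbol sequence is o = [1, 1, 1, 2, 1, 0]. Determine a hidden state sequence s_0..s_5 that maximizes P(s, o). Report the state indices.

path = [1, 0, 0, 0, 2, 1]

t=0: δ = [3.000e-02, 8.000e-02, 9.000e-02, 4.000e-02]  (obs o_0=1)
t=1: δ = [7.200e-03, 5.400e-03, 7.200e-03, 5.400e-03]  ψ = [1, 2, 1, 2]  (obs o_1=1)
t=2: δ = [8.640e-04, 4.320e-04, 6.480e-04, 4.320e-04]  ψ = [0, 2, 0, 2]  (obs o_2=1)
t=3: δ = [1.382e-04, 1.944e-05, 5.184e-05, 1.944e-05]  ψ = [0, 2, 0, 2]  (obs o_3=2)
t=4: δ = [1.659e-05, 5.530e-06, 1.244e-05, 3.110e-06]  ψ = [0, 0, 0, 2]  (obs o_4=1)
t=5: δ = [1.327e-06, 1.866e-06, 9.953e-07, 1.493e-06]  ψ = [0, 2, 0, 2]  (obs o_5=0)
backtrack: best end state = 1; path = [1, 0, 0, 0, 2, 1]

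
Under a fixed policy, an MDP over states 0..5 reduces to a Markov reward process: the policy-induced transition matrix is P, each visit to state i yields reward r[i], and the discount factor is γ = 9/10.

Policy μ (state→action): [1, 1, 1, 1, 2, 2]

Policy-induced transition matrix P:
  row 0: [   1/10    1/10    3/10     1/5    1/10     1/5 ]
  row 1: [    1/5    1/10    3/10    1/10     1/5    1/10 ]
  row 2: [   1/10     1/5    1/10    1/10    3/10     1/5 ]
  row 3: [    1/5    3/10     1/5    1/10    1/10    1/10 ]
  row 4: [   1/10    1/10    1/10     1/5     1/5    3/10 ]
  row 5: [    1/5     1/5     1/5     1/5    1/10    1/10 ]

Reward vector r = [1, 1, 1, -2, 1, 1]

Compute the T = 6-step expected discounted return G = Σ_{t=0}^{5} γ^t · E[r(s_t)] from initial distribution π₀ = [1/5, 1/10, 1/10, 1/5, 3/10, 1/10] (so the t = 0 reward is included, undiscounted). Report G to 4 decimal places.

G = 2.4093

t=0: π = [0.2000, 0.1000, 0.1000, 0.2000, 0.3000, 0.1000], E[r] = 0.4000, γ^t·E[r] = 0.400000, running G = 0.400000
t=1: π = [0.1400, 0.1600, 0.1900, 0.1600, 0.1600, 0.1900], E[r] = 0.5200, γ^t·E[r] = 0.468000, running G = 0.868000
t=2: π = [0.1510, 0.1700, 0.1950, 0.1490, 0.1700, 0.1650], E[r] = 0.5530, γ^t·E[r] = 0.447930, running G = 1.315930
t=3: π = [0.1484, 0.1658, 0.1956, 0.1486, 0.1730, 0.1686], E[r] = 0.5542, γ^t·E[r] = 0.404012, running G = 1.719942
t=4: π = [0.1483, 0.1661, 0.1946, 0.1490, 0.1730, 0.1690], E[r] = 0.5530, γ^t·E[r] = 0.362823, running G = 2.082765
t=5: π = [0.1484, 0.1662, 0.1947, 0.1490, 0.1728, 0.1689], E[r] = 0.5529, γ^t·E[r] = 0.326488, running G = 2.409253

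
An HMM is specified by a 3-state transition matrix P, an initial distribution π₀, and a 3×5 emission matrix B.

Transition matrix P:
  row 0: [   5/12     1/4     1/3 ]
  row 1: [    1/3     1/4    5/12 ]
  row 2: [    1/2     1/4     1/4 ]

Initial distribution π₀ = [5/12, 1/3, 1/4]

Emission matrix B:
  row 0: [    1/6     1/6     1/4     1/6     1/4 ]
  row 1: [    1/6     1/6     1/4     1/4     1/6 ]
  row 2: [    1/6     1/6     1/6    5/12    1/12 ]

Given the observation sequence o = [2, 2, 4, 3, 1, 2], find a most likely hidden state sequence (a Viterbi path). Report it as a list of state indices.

path = [0, 0, 0, 2, 0, 0]

t=0: δ = [1.042e-01, 8.333e-02, 4.167e-02]  (obs o_0=2)
t=1: δ = [1.085e-02, 6.510e-03, 5.787e-03]  ψ = [0, 0, 0]  (obs o_1=2)
t=2: δ = [1.130e-03, 4.521e-04, 3.014e-04]  ψ = [0, 0, 0]  (obs o_2=4)
t=3: δ = [7.849e-05, 7.064e-05, 1.570e-04]  ψ = [0, 0, 0]  (obs o_3=3)
t=4: δ = [1.308e-05, 6.541e-06, 6.541e-06]  ψ = [2, 2, 2]  (obs o_4=1)
t=5: δ = [1.363e-06, 8.176e-07, 7.268e-07]  ψ = [0, 0, 0]  (obs o_5=2)
backtrack: best end state = 0; path = [0, 0, 0, 2, 0, 0]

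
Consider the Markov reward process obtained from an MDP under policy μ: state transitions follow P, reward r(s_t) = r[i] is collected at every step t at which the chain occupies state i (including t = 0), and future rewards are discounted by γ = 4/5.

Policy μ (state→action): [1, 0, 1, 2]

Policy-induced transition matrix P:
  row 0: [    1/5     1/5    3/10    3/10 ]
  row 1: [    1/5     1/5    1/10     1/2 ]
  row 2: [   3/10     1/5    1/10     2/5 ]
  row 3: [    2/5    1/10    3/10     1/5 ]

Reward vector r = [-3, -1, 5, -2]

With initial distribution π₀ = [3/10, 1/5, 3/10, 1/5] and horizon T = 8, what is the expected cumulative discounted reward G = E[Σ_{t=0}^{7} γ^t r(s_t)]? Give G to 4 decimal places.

t=0: π = [0.3000, 0.2000, 0.3000, 0.2000], E[r] = 0.0000, γ^t·E[r] = 0.000000, running G = 0.000000
t=1: π = [0.2700, 0.1800, 0.2000, 0.3500], E[r] = -0.6900, γ^t·E[r] = -0.552000, running G = -0.552000
t=2: π = [0.2900, 0.1650, 0.2240, 0.3210], E[r] = -0.5570, γ^t·E[r] = -0.356480, running G = -0.908480
t=3: π = [0.2866, 0.1679, 0.2222, 0.3233], E[r] = -0.5633, γ^t·E[r] = -0.288410, running G = -1.196890
t=4: π = [0.2869, 0.1677, 0.2220, 0.3235], E[r] = -0.5654, γ^t·E[r] = -0.231567, running G = -1.428457
t=5: π = [0.2869, 0.1677, 0.2221, 0.3234], E[r] = -0.5647, γ^t·E[r] = -0.185057, running G = -1.613514
t=6: π = [0.2869, 0.1677, 0.2221, 0.3234], E[r] = -0.5648, γ^t·E[r] = -0.148068, running G = -1.761582
t=7: π = [0.2869, 0.1677, 0.2221, 0.3234], E[r] = -0.5648, γ^t·E[r] = -0.118453, running G = -1.880035

G = -1.8800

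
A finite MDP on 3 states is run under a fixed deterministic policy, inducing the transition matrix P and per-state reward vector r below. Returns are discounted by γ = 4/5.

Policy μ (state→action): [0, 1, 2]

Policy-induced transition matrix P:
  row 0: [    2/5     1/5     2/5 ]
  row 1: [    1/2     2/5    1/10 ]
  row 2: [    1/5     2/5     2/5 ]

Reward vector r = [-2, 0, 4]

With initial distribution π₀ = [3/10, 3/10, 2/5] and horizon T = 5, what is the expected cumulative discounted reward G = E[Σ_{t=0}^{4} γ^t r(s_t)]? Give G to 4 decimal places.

t=0: π = [0.3000, 0.3000, 0.4000], E[r] = 1.0000, γ^t·E[r] = 1.000000, running G = 1.000000
t=1: π = [0.3500, 0.3400, 0.3100], E[r] = 0.5400, γ^t·E[r] = 0.432000, running G = 1.432000
t=2: π = [0.3720, 0.3300, 0.2980], E[r] = 0.4480, γ^t·E[r] = 0.286720, running G = 1.718720
t=3: π = [0.3734, 0.3256, 0.3010], E[r] = 0.4572, γ^t·E[r] = 0.234086, running G = 1.952806
t=4: π = [0.3724, 0.3253, 0.3023], E[r] = 0.4646, γ^t·E[r] = 0.190284, running G = 2.143090

G = 2.1431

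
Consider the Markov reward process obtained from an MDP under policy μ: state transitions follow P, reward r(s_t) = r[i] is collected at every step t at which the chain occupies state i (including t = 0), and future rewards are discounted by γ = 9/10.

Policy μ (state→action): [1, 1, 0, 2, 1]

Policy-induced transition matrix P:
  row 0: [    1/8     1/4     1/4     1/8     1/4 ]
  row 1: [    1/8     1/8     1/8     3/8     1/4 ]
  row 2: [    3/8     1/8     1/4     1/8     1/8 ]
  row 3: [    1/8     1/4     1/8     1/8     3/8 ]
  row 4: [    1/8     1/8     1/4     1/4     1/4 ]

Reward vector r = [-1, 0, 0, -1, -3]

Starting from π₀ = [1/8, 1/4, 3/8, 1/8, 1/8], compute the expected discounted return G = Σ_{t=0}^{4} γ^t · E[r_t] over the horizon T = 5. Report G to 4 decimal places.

t=0: π = [0.1250, 0.2500, 0.3750, 0.1250, 0.1250], E[r] = -0.6250, γ^t·E[r] = -0.625000, running G = -0.625000
t=1: π = [0.2188, 0.1563, 0.2031, 0.2031, 0.2188], E[r] = -1.0781, γ^t·E[r] = -0.970313, running G = -1.595313
t=2: π = [0.1758, 0.1777, 0.2051, 0.1914, 0.2500], E[r] = -1.1172, γ^t·E[r] = -0.904922, running G = -2.500234
t=3: π = [0.1763, 0.1709, 0.2039, 0.2007, 0.2483], E[r] = -1.1218, γ^t·E[r] = -0.817811, running G = -3.318046
t=4: π = [0.1760, 0.1721, 0.2036, 0.1988, 0.2496], E[r] = -1.1235, γ^t·E[r] = -0.737151, running G = -4.055197

G = -4.0552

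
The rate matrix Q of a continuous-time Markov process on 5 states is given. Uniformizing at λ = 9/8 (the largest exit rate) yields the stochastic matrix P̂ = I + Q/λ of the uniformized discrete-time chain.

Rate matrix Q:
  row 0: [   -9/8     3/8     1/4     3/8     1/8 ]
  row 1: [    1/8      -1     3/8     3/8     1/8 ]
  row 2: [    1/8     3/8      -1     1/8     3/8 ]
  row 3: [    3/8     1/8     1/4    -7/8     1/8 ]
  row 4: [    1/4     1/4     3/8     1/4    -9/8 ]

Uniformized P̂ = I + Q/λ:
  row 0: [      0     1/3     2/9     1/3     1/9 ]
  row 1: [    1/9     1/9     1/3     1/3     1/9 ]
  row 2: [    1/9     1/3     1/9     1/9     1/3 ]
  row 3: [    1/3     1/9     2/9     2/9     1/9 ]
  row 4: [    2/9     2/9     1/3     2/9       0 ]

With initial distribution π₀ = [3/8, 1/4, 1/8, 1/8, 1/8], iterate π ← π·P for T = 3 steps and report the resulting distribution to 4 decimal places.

π = [0.1605, 0.2190, 0.2359, 0.2383, 0.1463]

t=0: π = [0.3750, 0.2500, 0.1250, 0.1250, 0.1250]
t=1: π = [0.1111, 0.2361, 0.2500, 0.2778, 0.1250]
t=2: π = [0.1744, 0.2052, 0.2346, 0.2330, 0.1528]
t=3: π = [0.1605, 0.2190, 0.2359, 0.2383, 0.1463]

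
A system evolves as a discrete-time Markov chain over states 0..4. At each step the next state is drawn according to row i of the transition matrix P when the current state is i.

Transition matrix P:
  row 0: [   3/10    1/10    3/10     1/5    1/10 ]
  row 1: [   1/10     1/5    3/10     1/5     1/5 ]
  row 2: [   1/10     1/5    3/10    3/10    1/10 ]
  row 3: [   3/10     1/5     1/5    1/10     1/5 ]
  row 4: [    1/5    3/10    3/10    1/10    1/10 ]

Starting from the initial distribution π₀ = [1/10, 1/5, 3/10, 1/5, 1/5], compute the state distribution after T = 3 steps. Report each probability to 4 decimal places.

t=0: π = [0.1000, 0.2000, 0.3000, 0.2000, 0.2000]
t=1: π = [0.1800, 0.2100, 0.2800, 0.1900, 0.1400]
t=2: π = [0.1880, 0.1960, 0.2810, 0.1950, 0.1400]
t=3: π = [0.1906, 0.1952, 0.2805, 0.1946, 0.1391]

π = [0.1906, 0.1952, 0.2805, 0.1946, 0.1391]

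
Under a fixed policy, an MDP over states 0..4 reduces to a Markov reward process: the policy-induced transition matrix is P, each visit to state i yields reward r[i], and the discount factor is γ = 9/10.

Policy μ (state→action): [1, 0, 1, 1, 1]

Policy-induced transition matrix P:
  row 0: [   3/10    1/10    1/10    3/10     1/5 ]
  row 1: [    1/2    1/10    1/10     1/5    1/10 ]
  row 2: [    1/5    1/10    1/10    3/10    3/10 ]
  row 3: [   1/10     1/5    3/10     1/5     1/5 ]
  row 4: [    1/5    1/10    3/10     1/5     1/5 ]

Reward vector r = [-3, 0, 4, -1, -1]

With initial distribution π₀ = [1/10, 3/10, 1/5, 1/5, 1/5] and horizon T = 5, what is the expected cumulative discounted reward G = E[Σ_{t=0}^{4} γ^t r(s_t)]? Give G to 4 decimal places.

t=0: π = [0.1000, 0.3000, 0.2000, 0.2000, 0.2000], E[r] = 0.1000, γ^t·E[r] = 0.100000, running G = 0.100000
t=1: π = [0.2800, 0.1200, 0.1800, 0.2300, 0.1900], E[r] = -0.5400, γ^t·E[r] = -0.486000, running G = -0.386000
t=2: π = [0.2410, 0.1230, 0.1840, 0.2460, 0.2060], E[r] = -0.4390, γ^t·E[r] = -0.355590, running G = -0.741590
t=3: π = [0.2364, 0.1246, 0.1904, 0.2425, 0.2061], E[r] = -0.3962, γ^t·E[r] = -0.288830, running G = -1.030420
t=4: π = [0.2368, 0.1243, 0.1897, 0.2427, 0.2066], E[r] = -0.4007, γ^t·E[r] = -0.262893, running G = -1.293313

G = -1.2933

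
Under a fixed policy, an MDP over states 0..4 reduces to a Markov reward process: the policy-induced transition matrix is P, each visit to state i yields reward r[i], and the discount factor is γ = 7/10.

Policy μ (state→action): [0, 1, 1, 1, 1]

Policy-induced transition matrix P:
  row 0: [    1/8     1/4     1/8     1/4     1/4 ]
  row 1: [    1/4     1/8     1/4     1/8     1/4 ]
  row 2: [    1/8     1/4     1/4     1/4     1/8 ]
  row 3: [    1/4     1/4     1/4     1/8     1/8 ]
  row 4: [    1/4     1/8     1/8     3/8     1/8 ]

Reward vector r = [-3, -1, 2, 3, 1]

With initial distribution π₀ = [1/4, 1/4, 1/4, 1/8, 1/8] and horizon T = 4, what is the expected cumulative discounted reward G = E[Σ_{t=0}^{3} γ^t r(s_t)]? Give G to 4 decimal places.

G = 0.7033

t=0: π = [0.2500, 0.2500, 0.2500, 0.1250, 0.1250], E[r] = 0.0000, γ^t·E[r] = 0.000000, running G = 0.000000
t=1: π = [0.1875, 0.2031, 0.2031, 0.2188, 0.1875], E[r] = 0.4844, γ^t·E[r] = 0.339063, running G = 0.339063
t=2: π = [0.2012, 0.2012, 0.2031, 0.2207, 0.1738], E[r] = 0.4375, γ^t·E[r] = 0.214375, running G = 0.553438
t=3: π = [0.1995, 0.2031, 0.2031, 0.2190, 0.1753], E[r] = 0.4370, γ^t·E[r] = 0.149895, running G = 0.703333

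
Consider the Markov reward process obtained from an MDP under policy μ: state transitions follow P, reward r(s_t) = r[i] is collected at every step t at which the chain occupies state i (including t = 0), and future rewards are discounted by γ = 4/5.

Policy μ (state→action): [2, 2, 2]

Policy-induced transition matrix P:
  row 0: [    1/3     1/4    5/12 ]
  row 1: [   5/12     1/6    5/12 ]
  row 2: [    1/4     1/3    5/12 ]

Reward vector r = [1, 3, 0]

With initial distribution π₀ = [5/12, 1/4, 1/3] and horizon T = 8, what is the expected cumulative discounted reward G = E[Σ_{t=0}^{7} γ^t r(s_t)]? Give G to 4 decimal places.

G = 4.6635

t=0: π = [0.4167, 0.2500, 0.3333], E[r] = 1.1667, γ^t·E[r] = 1.166667, running G = 1.166667
t=1: π = [0.3264, 0.2569, 0.4167], E[r] = 1.0972, γ^t·E[r] = 0.877778, running G = 2.044444
t=2: π = [0.3200, 0.2633, 0.4167], E[r] = 1.1100, γ^t·E[r] = 0.710370, running G = 2.754815
t=3: π = [0.3206, 0.2628, 0.4167], E[r] = 1.1089, γ^t·E[r] = 0.567753, running G = 3.322568
t=4: π = [0.3205, 0.2628, 0.4167], E[r] = 1.1090, γ^t·E[r] = 0.454239, running G = 3.776807
t=5: π = [0.3205, 0.2628, 0.4167], E[r] = 1.1090, γ^t·E[r] = 0.363389, running G = 4.140195
t=6: π = [0.3205, 0.2628, 0.4167], E[r] = 1.1090, γ^t·E[r] = 0.290711, running G = 4.430906
t=7: π = [0.3205, 0.2628, 0.4167], E[r] = 1.1090, γ^t·E[r] = 0.232569, running G = 4.663475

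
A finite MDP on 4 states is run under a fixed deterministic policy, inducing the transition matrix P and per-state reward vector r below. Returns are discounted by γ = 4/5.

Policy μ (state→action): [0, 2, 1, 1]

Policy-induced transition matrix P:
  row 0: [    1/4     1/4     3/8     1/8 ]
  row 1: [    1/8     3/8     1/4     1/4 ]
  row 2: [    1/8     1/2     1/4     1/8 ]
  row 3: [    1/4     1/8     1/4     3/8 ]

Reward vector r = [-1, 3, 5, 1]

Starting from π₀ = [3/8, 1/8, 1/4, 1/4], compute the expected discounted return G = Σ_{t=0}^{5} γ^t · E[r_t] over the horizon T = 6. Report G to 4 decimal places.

t=0: π = [0.3750, 0.1250, 0.2500, 0.2500], E[r] = 1.5000, γ^t·E[r] = 1.500000, running G = 1.500000
t=1: π = [0.2031, 0.2969, 0.2969, 0.2031], E[r] = 2.3750, γ^t·E[r] = 1.900000, running G = 3.400000
t=2: π = [0.1758, 0.3359, 0.2754, 0.2129], E[r] = 2.4219, γ^t·E[r] = 1.550000, running G = 4.950000
t=3: π = [0.1736, 0.3342, 0.2720, 0.2202], E[r] = 2.4092, γ^t·E[r] = 1.233500, running G = 6.183500
t=4: π = [0.1742, 0.3322, 0.2717, 0.2218], E[r] = 2.4028, γ^t·E[r] = 0.984200, running G = 7.167700
t=5: π = [0.1745, 0.3317, 0.2718, 0.2220], E[r] = 2.4016, γ^t·E[r] = 0.786940, running G = 7.954640

G = 7.9546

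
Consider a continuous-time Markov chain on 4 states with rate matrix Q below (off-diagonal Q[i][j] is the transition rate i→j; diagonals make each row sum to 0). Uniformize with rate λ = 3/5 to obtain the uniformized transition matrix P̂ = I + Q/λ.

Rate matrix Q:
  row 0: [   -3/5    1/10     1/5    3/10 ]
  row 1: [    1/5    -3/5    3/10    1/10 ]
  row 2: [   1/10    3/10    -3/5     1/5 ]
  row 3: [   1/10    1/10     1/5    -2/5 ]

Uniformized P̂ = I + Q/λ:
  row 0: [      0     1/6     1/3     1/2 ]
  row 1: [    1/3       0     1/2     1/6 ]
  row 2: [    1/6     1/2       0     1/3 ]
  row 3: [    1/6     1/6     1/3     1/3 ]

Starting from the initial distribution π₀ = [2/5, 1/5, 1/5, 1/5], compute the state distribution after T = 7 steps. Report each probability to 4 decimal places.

π = [0.1748, 0.2219, 0.2781, 0.3252]

t=0: π = [0.4000, 0.2000, 0.2000, 0.2000]
t=1: π = [0.1333, 0.2000, 0.3000, 0.3667]
t=2: π = [0.1778, 0.2333, 0.2667, 0.3222]
t=3: π = [0.1759, 0.2167, 0.2833, 0.3241]
t=4: π = [0.1735, 0.2250, 0.2750, 0.3265]
t=5: π = [0.1753, 0.2208, 0.2792, 0.3247]
t=6: π = [0.1743, 0.2229, 0.2771, 0.3257]
t=7: π = [0.1748, 0.2219, 0.2781, 0.3252]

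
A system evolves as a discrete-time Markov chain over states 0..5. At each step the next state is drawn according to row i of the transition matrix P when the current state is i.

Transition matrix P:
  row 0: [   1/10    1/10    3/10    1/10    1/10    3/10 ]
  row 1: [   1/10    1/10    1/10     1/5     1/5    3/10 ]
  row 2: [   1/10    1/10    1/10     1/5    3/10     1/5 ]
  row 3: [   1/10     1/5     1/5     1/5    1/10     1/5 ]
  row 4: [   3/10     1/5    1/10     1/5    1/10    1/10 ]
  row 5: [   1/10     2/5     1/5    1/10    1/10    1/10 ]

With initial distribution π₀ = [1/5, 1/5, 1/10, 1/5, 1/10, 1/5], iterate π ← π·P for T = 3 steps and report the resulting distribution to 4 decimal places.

t=0: π = [0.2000, 0.2000, 0.1000, 0.2000, 0.1000, 0.2000]
t=1: π = [0.1200, 0.1900, 0.1800, 0.1600, 0.1400, 0.2100]
t=2: π = [0.1280, 0.1930, 0.1610, 0.1670, 0.1550, 0.1960]
t=3: π = [0.1310, 0.1910, 0.1619, 0.1676, 0.1515, 0.1970]

π = [0.1310, 0.1910, 0.1619, 0.1676, 0.1515, 0.1970]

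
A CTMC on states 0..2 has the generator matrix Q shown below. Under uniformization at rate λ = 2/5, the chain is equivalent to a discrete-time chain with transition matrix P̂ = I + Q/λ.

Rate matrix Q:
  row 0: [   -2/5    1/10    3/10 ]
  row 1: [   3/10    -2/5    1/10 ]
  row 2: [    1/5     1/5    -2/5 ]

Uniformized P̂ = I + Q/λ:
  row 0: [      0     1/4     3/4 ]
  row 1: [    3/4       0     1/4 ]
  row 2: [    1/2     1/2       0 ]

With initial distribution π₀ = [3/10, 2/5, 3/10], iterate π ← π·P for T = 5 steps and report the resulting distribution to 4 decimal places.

t=0: π = [0.3000, 0.4000, 0.3000]
t=1: π = [0.4500, 0.2250, 0.3250]
t=2: π = [0.3313, 0.2750, 0.3938]
t=3: π = [0.4031, 0.2797, 0.3172]
t=4: π = [0.3684, 0.2594, 0.3723]
t=5: π = [0.3807, 0.2782, 0.3411]

π = [0.3807, 0.2782, 0.3411]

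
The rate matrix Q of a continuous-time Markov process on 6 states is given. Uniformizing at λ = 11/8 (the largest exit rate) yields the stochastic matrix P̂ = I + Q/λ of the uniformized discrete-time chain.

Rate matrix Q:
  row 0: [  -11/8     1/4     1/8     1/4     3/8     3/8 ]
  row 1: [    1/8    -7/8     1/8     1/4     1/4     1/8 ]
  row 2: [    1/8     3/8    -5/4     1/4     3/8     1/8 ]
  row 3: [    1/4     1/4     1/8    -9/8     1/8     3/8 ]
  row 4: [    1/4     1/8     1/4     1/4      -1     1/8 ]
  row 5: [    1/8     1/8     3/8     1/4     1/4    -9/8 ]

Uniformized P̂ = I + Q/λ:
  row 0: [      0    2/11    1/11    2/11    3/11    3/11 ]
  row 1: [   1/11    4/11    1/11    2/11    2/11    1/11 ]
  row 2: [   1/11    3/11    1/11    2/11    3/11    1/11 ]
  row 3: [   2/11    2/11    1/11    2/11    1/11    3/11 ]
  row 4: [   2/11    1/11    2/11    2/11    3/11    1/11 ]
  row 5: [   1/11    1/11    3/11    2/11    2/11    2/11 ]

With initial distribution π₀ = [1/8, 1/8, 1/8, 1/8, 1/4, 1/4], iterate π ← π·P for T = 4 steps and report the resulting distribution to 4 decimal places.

π = [0.1158, 0.1967, 0.1388, 0.1818, 0.2073, 0.1596]

t=0: π = [0.1250, 0.1250, 0.1250, 0.1250, 0.2500, 0.2500]
t=1: π = [0.1136, 0.1705, 0.1591, 0.1818, 0.2159, 0.1591]
t=2: π = [0.1167, 0.1932, 0.1395, 0.1818, 0.2097, 0.1591]
t=3: π = [0.1159, 0.1961, 0.1389, 0.1818, 0.2076, 0.1597]
t=4: π = [0.1158, 0.1967, 0.1388, 0.1818, 0.2073, 0.1596]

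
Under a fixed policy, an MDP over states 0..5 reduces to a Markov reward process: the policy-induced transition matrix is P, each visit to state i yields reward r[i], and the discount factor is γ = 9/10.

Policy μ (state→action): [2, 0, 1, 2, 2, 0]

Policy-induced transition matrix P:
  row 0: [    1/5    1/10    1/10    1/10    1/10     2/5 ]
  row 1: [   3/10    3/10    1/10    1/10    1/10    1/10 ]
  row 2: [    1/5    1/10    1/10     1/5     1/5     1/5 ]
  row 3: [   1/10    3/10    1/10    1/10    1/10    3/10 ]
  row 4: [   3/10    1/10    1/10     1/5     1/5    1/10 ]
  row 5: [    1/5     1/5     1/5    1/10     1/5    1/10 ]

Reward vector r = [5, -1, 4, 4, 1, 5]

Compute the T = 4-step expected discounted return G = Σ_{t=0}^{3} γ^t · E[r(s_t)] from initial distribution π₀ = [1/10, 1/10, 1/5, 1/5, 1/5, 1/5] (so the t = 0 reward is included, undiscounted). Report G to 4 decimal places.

t=0: π = [0.1000, 0.1000, 0.2000, 0.2000, 0.2000, 0.2000], E[r] = 3.2000, γ^t·E[r] = 3.200000, running G = 3.200000
t=1: π = [0.2100, 0.1800, 0.1200, 0.1400, 0.1600, 0.1900], E[r] = 3.0200, γ^t·E[r] = 2.718000, running G = 5.918000
t=2: π = [0.2200, 0.1830, 0.1190, 0.1280, 0.1470, 0.2030], E[r] = 3.0670, γ^t·E[r] = 2.484270, running G = 8.402270
t=3: π = [0.2202, 0.1825, 0.1203, 0.1266, 0.1469, 0.2035], E[r] = 3.0705, γ^t·E[r] = 2.238395, running G = 10.640665

G = 10.6407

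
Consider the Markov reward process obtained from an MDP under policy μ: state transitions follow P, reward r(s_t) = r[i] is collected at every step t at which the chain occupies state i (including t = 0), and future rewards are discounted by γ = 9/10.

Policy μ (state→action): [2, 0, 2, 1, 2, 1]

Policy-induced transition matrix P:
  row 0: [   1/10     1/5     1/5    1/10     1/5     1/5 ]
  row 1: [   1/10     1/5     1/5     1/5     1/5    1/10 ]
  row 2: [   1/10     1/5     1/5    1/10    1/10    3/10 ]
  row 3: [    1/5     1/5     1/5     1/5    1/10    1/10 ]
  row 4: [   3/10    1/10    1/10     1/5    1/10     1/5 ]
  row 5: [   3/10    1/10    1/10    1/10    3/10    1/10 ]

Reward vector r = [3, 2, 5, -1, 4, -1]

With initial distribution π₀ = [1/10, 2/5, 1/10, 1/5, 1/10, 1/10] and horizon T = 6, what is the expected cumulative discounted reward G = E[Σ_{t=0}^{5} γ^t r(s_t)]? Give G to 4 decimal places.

t=0: π = [0.1000, 0.4000, 0.1000, 0.2000, 0.1000, 0.1000], E[r] = 1.7000, γ^t·E[r] = 1.700000, running G = 1.700000
t=1: π = [0.1600, 0.1800, 0.1800, 0.1700, 0.1700, 0.1400], E[r] = 2.1100, γ^t·E[r] = 1.899000, running G = 3.599000
t=2: π = [0.1790, 0.1690, 0.1690, 0.1520, 0.1620, 0.1690], E[r] = 2.0470, γ^t·E[r] = 1.658070, running G = 5.257070
t=3: π = [0.1814, 0.1669, 0.1669, 0.1483, 0.1686, 0.1679], E[r] = 2.0707, γ^t·E[r] = 1.509540, running G = 6.766610
t=4: π = [0.1821, 0.1664, 0.1664, 0.1484, 0.1684, 0.1684], E[r] = 2.0677, γ^t·E[r] = 1.356631, running G = 8.123241
t=5: π = [0.1822, 0.1663, 0.1663, 0.1483, 0.1685, 0.1683], E[r] = 2.0683, γ^t·E[r] = 1.221306, running G = 9.344548

G = 9.3445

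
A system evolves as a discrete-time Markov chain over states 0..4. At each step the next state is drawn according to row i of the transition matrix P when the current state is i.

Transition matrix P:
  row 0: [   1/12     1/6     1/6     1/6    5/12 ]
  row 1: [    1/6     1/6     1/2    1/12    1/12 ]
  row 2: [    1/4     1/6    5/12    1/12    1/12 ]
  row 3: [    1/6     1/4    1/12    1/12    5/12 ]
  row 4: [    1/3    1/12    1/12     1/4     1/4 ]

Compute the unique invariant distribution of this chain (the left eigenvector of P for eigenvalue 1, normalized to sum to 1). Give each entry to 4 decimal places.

Balance equations π_j = Σ_i π_i·P[i][j]:
  π_0 = 1/12·π_0 + 1/6·π_1 + 1/4·π_2 + 1/6·π_3 + 1/3·π_4
  π_1 = 1/6·π_0 + 1/6·π_1 + 1/6·π_2 + 1/4·π_3 + 1/12·π_4
  π_2 = 1/6·π_0 + 1/2·π_1 + 5/12·π_2 + 1/12·π_3 + 1/12·π_4
  π_3 = 1/6·π_0 + 1/12·π_1 + 1/12·π_2 + 1/12·π_3 + 1/4·π_4
  normalize: π_0 + π_1 + π_2 + π_3 + π_4 = 1
Solving the linear system gives exactly π = [1930/9187, 1455/9187, 2299/9187, 2589/18374, 4417/18374].

π = [0.2101, 0.1584, 0.2502, 0.1409, 0.2404]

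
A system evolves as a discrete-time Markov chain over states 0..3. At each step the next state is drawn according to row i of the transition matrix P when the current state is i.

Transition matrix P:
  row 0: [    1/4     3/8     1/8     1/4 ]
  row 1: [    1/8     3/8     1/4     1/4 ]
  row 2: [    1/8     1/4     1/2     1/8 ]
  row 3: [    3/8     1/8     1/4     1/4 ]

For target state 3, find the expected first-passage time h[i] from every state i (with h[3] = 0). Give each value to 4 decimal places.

First-step conditioning: h[3] = 0; for i ≠ 3, h[i] = 1 + Σ_k P[i][k]·h[k].
  h[0] = 1 + 1/4·h[0] + 3/8·h[1] + 1/8·h[2]
  h[1] = 1 + 1/8·h[0] + 3/8·h[1] + 1/4·h[2]
  h[2] = 1 + 1/8·h[0] + 1/4·h[1] + 1/2·h[2]
Solving the 3×3 linear system over states ≠ 3 gives exactly h = [328/71, 336/71, 392/71, 0] (h[3] = 0 is the target).

h = [4.6197, 4.7324, 5.5211, 0.0000]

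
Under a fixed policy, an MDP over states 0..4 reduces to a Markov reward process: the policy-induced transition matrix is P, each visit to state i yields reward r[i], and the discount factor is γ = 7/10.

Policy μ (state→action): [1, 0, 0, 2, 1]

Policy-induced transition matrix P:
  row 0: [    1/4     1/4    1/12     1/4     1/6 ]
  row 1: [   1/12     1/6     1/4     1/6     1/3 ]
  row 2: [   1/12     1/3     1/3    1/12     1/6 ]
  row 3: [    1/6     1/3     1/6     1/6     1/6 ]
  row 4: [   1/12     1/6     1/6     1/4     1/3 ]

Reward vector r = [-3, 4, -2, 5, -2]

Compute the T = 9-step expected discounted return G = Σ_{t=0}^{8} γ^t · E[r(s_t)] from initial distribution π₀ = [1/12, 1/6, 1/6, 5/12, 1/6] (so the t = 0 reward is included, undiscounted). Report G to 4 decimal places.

G = 3.2071

t=0: π = [0.0833, 0.1667, 0.1667, 0.4167, 0.1667], E[r] = 1.8333, γ^t·E[r] = 1.833333, running G = 1.833333
t=1: π = [0.1319, 0.2708, 0.2014, 0.1736, 0.2222], E[r] = 0.7083, γ^t·E[r] = 0.495833, running G = 2.329167
t=2: π = [0.1198, 0.2402, 0.2118, 0.1794, 0.2488], E[r] = 0.5770, γ^t·E[r] = 0.282714, running G = 2.611881
t=3: π = [0.1182, 0.2418, 0.2120, 0.1797, 0.2482], E[r] = 0.5910, γ^t·E[r] = 0.202713, running G = 2.814594
t=4: π = [0.1180, 0.2418, 0.2123, 0.1795, 0.2483], E[r] = 0.5896, γ^t·E[r] = 0.141559, running G = 2.956153
t=5: π = [0.1180, 0.2418, 0.2124, 0.1795, 0.2484], E[r] = 0.5894, γ^t·E[r] = 0.099063, running G = 3.055215
t=6: π = [0.1180, 0.2418, 0.2124, 0.1795, 0.2484], E[r] = 0.5894, γ^t·E[r] = 0.069339, running G = 3.124555
t=7: π = [0.1180, 0.2418, 0.2124, 0.1795, 0.2484], E[r] = 0.5894, γ^t·E[r] = 0.048537, running G = 3.173091
t=8: π = [0.1179, 0.2418, 0.2124, 0.1795, 0.2484], E[r] = 0.5894, γ^t·E[r] = 0.033976, running G = 3.207067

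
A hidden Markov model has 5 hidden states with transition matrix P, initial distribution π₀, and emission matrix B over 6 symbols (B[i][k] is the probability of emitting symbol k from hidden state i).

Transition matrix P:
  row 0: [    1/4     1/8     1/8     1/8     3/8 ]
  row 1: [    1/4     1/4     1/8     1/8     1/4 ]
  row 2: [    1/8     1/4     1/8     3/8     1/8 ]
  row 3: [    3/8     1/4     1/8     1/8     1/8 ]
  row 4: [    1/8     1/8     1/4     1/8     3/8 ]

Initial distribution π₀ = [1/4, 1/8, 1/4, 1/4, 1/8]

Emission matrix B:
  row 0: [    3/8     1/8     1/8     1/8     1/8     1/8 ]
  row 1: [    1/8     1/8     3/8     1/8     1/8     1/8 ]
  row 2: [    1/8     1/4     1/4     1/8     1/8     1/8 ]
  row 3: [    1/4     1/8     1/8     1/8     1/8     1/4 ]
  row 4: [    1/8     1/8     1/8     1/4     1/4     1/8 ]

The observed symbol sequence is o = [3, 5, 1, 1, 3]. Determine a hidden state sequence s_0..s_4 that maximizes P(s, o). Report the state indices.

path = [2, 3, 0, 4, 4]

t=0: δ = [3.125e-02, 1.562e-02, 3.125e-02, 3.125e-02, 3.125e-02]  (obs o_0=3)
t=1: δ = [1.465e-03, 9.766e-04, 9.766e-04, 2.930e-03, 1.465e-03]  ψ = [3, 2, 4, 2, 0]  (obs o_1=5)
t=2: δ = [1.373e-04, 9.155e-05, 9.155e-05, 4.578e-05, 6.866e-05]  ψ = [3, 3, 3, 2, 0]  (obs o_2=1)
t=3: δ = [4.292e-06, 2.861e-06, 4.292e-06, 4.292e-06, 6.437e-06]  ψ = [0, 1, 0, 2, 0]  (obs o_3=1)
t=4: δ = [2.012e-07, 1.341e-07, 2.012e-07, 2.012e-07, 6.035e-07]  ψ = [3, 2, 4, 2, 4]  (obs o_4=3)
backtrack: best end state = 4; path = [2, 3, 0, 4, 4]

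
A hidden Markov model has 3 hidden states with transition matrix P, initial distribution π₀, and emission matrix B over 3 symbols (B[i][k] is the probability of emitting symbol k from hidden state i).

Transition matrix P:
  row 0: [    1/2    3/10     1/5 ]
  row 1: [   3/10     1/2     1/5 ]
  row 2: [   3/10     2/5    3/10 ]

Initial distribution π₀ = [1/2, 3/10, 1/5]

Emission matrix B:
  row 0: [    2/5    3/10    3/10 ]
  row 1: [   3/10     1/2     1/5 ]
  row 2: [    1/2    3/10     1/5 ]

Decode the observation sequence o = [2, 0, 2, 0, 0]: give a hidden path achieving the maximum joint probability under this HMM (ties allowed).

path = [0, 0, 0, 0, 0]

t=0: δ = [1.500e-01, 6.000e-02, 4.000e-02]  (obs o_0=2)
t=1: δ = [3.000e-02, 1.350e-02, 1.500e-02]  ψ = [0, 0, 0]  (obs o_1=0)
t=2: δ = [4.500e-03, 1.800e-03, 1.200e-03]  ψ = [0, 0, 0]  (obs o_2=2)
t=3: δ = [9.000e-04, 4.050e-04, 4.500e-04]  ψ = [0, 0, 0]  (obs o_3=0)
t=4: δ = [1.800e-04, 8.100e-05, 9.000e-05]  ψ = [0, 0, 0]  (obs o_4=0)
backtrack: best end state = 0; path = [0, 0, 0, 0, 0]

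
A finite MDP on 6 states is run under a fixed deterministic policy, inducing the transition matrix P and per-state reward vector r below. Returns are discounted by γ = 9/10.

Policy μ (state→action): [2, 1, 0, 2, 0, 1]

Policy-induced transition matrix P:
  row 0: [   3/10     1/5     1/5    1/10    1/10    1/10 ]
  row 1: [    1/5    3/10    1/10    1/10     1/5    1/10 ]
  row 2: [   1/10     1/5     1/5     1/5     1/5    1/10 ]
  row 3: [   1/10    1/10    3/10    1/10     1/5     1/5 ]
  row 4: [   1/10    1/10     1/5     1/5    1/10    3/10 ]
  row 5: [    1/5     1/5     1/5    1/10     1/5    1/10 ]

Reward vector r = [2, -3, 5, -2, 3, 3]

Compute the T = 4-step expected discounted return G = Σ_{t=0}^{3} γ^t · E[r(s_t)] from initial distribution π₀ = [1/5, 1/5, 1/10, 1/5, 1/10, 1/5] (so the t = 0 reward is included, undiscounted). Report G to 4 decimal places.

t=0: π = [0.2000, 0.2000, 0.1000, 0.2000, 0.1000, 0.2000], E[r] = 0.8000, γ^t·E[r] = 0.800000, running G = 0.800000
t=1: π = [0.1800, 0.1900, 0.2000, 0.1200, 0.1700, 0.1400], E[r] = 1.4800, γ^t·E[r] = 1.332000, running G = 2.132000
t=2: π = [0.1690, 0.1900, 0.1930, 0.1370, 0.1650, 0.1460], E[r] = 1.3920, γ^t·E[r] = 1.127520, running G = 3.259520
t=3: π = [0.1674, 0.1888, 0.1947, 0.1358, 0.1666, 0.1467], E[r] = 1.4102, γ^t·E[r] = 1.028036, running G = 4.287556

G = 4.2876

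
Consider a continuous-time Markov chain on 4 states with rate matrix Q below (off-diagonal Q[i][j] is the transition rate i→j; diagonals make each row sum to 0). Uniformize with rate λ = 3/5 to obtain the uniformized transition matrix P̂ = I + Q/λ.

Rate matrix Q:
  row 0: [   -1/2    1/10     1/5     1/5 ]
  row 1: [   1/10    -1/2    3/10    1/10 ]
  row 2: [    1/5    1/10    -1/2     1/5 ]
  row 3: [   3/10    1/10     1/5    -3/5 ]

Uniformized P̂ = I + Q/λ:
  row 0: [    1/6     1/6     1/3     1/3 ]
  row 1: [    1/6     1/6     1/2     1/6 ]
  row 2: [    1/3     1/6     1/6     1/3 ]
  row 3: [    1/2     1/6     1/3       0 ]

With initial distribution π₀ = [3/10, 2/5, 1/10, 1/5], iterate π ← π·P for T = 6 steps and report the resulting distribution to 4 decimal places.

t=0: π = [0.3000, 0.4000, 0.1000, 0.2000]
t=1: π = [0.2500, 0.1667, 0.3833, 0.2000]
t=2: π = [0.2972, 0.1667, 0.2972, 0.2389]
t=3: π = [0.2958, 0.1667, 0.3116, 0.2259]
t=4: π = [0.2939, 0.1667, 0.3092, 0.2302]
t=5: π = [0.2949, 0.1667, 0.3096, 0.2288]
t=6: π = [0.2945, 0.1667, 0.3095, 0.2293]

π = [0.2945, 0.1667, 0.3095, 0.2293]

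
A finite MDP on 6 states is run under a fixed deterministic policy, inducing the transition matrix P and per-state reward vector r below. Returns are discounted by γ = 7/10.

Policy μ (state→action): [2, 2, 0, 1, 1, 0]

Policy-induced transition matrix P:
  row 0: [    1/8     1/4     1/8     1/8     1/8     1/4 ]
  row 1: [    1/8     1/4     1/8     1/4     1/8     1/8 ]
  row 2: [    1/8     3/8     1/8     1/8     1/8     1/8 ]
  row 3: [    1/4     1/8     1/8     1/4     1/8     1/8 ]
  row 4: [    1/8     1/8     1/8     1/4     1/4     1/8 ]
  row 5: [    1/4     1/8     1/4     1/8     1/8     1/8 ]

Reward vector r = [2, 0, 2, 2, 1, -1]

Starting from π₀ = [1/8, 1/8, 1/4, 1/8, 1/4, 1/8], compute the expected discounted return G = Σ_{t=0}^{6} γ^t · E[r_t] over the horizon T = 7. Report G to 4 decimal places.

t=0: π = [0.1250, 0.1250, 0.2500, 0.1250, 0.2500, 0.1250], E[r] = 1.1250, γ^t·E[r] = 1.125000, running G = 1.125000
t=1: π = [0.1563, 0.2188, 0.1406, 0.1875, 0.1563, 0.1406], E[r] = 0.9844, γ^t·E[r] = 0.689063, running G = 1.814063
t=2: π = [0.1660, 0.2070, 0.1426, 0.1953, 0.1445, 0.1445], E[r] = 1.0078, γ^t·E[r] = 0.493828, running G = 2.307891
t=3: π = [0.1675, 0.2073, 0.1431, 0.1934, 0.1431, 0.1458], E[r] = 1.0051, γ^t·E[r] = 0.344759, running G = 2.652649
t=4: π = [0.1674, 0.2076, 0.1432, 0.1930, 0.1429, 0.1459], E[r] = 1.0041, γ^t·E[r] = 0.241082, running G = 2.893731
t=5: π = [0.1674, 0.2077, 0.1432, 0.1929, 0.1429, 0.1459], E[r] = 1.0040, γ^t·E[r] = 0.168744, running G = 3.062475
t=6: π = [0.1674, 0.2077, 0.1432, 0.1929, 0.1429, 0.1459], E[r] = 1.0040, γ^t·E[r] = 0.118120, running G = 3.180594

G = 3.1806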